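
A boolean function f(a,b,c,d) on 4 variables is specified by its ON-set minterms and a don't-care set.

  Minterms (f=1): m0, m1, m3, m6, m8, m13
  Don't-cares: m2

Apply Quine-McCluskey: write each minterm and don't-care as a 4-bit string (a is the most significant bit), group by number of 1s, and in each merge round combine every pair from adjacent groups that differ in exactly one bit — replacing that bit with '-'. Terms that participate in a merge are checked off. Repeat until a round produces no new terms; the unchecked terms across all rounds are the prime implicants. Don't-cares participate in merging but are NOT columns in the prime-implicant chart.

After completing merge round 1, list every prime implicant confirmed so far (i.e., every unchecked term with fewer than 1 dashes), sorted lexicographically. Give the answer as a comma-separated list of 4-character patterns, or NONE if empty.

1101

[col 0] 0000*, 0001*, 0010*, 0011*, 0110*, 1000*, 1101
[col 1] -000, 0-10, 00-0*, 00-1*, 000-*, 001-*
[col 2] 00--
Prime implicants: -000, 0-10, 00--, 1101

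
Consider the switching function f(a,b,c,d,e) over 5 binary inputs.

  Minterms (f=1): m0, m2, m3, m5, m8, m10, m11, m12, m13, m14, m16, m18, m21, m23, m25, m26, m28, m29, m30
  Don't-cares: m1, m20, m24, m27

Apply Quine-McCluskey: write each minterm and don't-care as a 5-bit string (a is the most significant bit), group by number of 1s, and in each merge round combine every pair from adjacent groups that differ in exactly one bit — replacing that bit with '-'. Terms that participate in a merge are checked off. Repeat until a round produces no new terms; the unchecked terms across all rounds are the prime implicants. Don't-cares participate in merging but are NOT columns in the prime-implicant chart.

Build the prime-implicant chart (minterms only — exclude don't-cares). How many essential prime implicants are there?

Round 0: 00000✓ 00001✓ 00010✓ 00011✓ 00101✓ 01000✓ 01010✓ 01011✓ 01100✓ 01101✓ 01110✓ 10000✓ 10010✓ 10100✓ 10101✓ 10111✓ 11000✓ 11001✓ 11010✓ 11011✓ 11100✓ 11101✓ 11110✓
Round 1: -0000✓ -0010✓ -0101✓ -1000✓ -1010✓ -1011✓ -1100✓ -1101✓ -1110✓ 0-000✓ 0-010✓ 0-011✓ 0-101✓ 00-01 000-0✓ 000-1✓ 0000-✓ 0001-✓ 01-00✓ 01-10✓ 010-0✓ 0101-✓ 011-0✓ 0110-✓ 1-000✓ 1-010✓ 1-100✓ 1-101✓ 10-00✓ 100-0✓ 101-1 1010-✓ 11-00✓ 11-01✓ 11-10✓ 110-0✓ 110-1✓ 1100-✓ 1101-✓ 111-0✓ 1110-✓
Round 2: --000✓ --010✓ --101 -00-0✓ -1-00✓ -1-10✓ -10-0✓ -101- -11-0✓ -110- 0-0-0✓ 0-01- 000-- 01--0✓ 1--00 1-0-0✓ 1-10- 11--0✓ 11-0- 110--
Round 3: --0-0 -1--0
PIs = {--0-0, --101, -1--0, -101-, -110-, 0-01-, 00-01, 000--, 1--00, 1-10-, 101-1, 11-0-, 110--}
Coverage chart:
  m0: --0-0,000--
  m2: --0-0,0-01-,000--
  m3: 0-01-,000--
  m5: --101,00-01
  m8: --0-0,-1--0
  m10: --0-0,-1--0,-101-,0-01-
  m11: -101-,0-01-
  m12: -1--0,-110-
  m13: --101,-110-
  m14: -1--0 ←essential
  m16: --0-0,1--00
  m18: --0-0 ←essential
  m21: --101,1-10-,101-1
  m23: 101-1 ←essential
  m25: 11-0-,110--
  m26: --0-0,-1--0,-101-,110--
  m28: -1--0,-110-,1--00,1-10-,11-0-
  m29: --101,-110-,1-10-,11-0-
  m30: -1--0 ←essential
Essential: --0-0, -1--0, 101-1

3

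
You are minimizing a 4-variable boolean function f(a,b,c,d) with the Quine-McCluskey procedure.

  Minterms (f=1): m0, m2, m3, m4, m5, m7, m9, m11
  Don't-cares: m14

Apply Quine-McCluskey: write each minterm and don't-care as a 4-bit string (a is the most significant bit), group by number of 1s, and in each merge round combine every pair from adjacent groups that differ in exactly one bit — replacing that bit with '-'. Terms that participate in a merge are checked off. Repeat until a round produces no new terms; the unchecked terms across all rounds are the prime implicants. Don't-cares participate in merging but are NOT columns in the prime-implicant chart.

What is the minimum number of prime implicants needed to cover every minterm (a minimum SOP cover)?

Round 0: 0000✓ 0010✓ 0011✓ 0100✓ 0101✓ 0111✓ 1001✓ 1011✓ 1110
Round 1: -011 0-00 0-11 00-0 001- 01-1 010- 10-1
PIs = {-011, 0-00, 0-11, 00-0, 001-, 01-1, 010-, 10-1, 1110}
Coverage chart:
  m0: 0-00,00-0
  m2: 00-0,001-
  m3: -011,0-11,001-
  m4: 0-00,010-
  m5: 01-1,010-
  m7: 0-11,01-1
  m9: 10-1 ←essential
  m11: -011,10-1
Essential: 10-1
Petrick residual → 0-00, 001-, 01-1
Min cover (4 terms): a'c'd' + a'b'c + a'bd + ab'd

4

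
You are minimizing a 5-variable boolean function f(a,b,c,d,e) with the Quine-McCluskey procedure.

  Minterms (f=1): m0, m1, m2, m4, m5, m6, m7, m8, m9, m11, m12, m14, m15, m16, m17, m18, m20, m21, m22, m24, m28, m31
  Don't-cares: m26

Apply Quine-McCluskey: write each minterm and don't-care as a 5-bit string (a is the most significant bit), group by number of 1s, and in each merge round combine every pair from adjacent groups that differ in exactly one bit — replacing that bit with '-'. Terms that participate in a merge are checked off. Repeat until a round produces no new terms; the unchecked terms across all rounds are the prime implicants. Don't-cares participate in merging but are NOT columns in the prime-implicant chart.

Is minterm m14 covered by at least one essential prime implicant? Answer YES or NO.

Round 0: 00000✓ 00001✓ 00010✓ 00100✓ 00101✓ 00110✓ 00111✓ 01000✓ 01001✓ 01011✓ 01100✓ 01110✓ 01111✓ 10000✓ 10001✓ 10010✓ 10100✓ 10101✓ 10110✓ 11000✓ 11010✓ 11100✓ 11111✓
Round 1: -0000✓ -0001✓ -0010✓ -0100✓ -0101✓ -0110✓ -1000✓ -1100✓ -1111 0-000✓ 0-001✓ 0-100✓ 0-110✓ 0-111✓ 00-00✓ 00-01✓ 00-10✓ 000-0✓ 0000-✓ 001-0✓ 001-1✓ 0010-✓ 0011-✓ 01-00✓ 01-11 010-1 0100-✓ 011-0✓ 0111-✓ 1-000✓ 1-010✓ 1-100✓ 10-00✓ 10-01✓ 10-10✓ 100-0✓ 1000-✓ 101-0✓ 1010-✓ 11-00✓ 110-0✓
Round 2: --000✓ --100✓ -0-00✓ -0-01✓ -0-10✓ -00-0✓ -000-✓ -01-0✓ -010-✓ -1-00✓ 0--00✓ 0-00- 0-1-0 0-11- 00--0✓ 00-0-✓ 001-- 1--00✓ 1-0-0 10--0✓ 10-0-✓
Round 3: ---00 -0--0 -0-0-
PIs = {---00, -0--0, -0-0-, -1111, 0-00-, 0-1-0, 0-11-, 001--, 01-11, 010-1, 1-0-0}
Coverage chart:
  m0: ---00,-0--0,-0-0-,0-00-
  m1: -0-0-,0-00-
  m2: -0--0 ←essential
  m4: ---00,-0--0,-0-0-,0-1-0,001--
  m5: -0-0-,001--
  m6: -0--0,0-1-0,0-11-,001--
  m7: 0-11-,001--
  m8: ---00,0-00-
  m9: 0-00-,010-1
  m11: 01-11,010-1
  m12: ---00,0-1-0
  m14: 0-1-0,0-11-
  m15: -1111,0-11-,01-11
  m16: ---00,-0--0,-0-0-,1-0-0
  m17: -0-0- ←essential
  m18: -0--0,1-0-0
  m20: ---00,-0--0,-0-0-
  m21: -0-0- ←essential
  m22: -0--0 ←essential
  m24: ---00,1-0-0
  m28: ---00 ←essential
  m31: -1111 ←essential
Essential: ---00, -0--0, -0-0-, -1111

NO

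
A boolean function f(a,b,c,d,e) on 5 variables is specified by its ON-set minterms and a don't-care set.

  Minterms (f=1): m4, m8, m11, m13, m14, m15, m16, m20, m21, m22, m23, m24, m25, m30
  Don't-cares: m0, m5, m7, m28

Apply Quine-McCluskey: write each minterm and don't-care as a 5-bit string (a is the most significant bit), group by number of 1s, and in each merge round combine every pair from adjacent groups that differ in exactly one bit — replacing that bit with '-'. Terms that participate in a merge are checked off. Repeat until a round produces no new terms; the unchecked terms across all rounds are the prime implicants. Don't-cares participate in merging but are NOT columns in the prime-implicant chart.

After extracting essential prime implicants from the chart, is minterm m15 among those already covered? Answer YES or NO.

Round 0: 00000✓ 00100✓ 00101✓ 00111✓ 01000✓ 01011✓ 01101✓ 01110✓ 01111✓ 10000✓ 10100✓ 10101✓ 10110✓ 10111✓ 11000✓ 11001✓ 11100✓ 11110✓
Round 1: -0000✓ -0100✓ -0101✓ -0111✓ -1000✓ -1110 0-000✓ 0-101✓ 0-111✓ 00-00✓ 001-1✓ 0010-✓ 01-11 011-1✓ 0111- 1-000✓ 1-100✓ 1-110✓ 10-00✓ 101-0✓ 101-1✓ 1010-✓ 1011-✓ 11-00✓ 1100- 111-0✓
Round 2: --000 -0-00 -01-1 -010- 0-1-1 1--00 1-1-0 101--
PIs = {--000, -0-00, -01-1, -010-, -1110, 0-1-1, 01-11, 0111-, 1--00, 1-1-0, 101--, 1100-}
Coverage chart:
  m4: -0-00,-010-
  m8: --000 ←essential
  m11: 01-11 ←essential
  m13: 0-1-1 ←essential
  m14: -1110,0111-
  m15: 0-1-1,01-11,0111-
  m16: --000,-0-00,1--00
  m20: -0-00,-010-,1--00,1-1-0,101--
  m21: -01-1,-010-,101--
  m22: 1-1-0,101--
  m23: -01-1,101--
  m24: --000,1--00,1100-
  m25: 1100- ←essential
  m30: -1110,1-1-0
Essential: --000, 0-1-1, 01-11, 1100-

YES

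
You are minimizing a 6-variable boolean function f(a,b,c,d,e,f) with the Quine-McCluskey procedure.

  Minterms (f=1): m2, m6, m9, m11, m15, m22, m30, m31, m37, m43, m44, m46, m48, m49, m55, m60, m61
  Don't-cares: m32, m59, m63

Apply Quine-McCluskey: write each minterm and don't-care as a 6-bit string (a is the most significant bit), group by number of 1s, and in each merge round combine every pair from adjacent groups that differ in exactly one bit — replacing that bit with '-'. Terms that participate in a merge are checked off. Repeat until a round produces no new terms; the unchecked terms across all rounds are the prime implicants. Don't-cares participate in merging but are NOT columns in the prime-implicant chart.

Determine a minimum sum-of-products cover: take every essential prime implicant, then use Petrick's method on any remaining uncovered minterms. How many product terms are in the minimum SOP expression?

10

size-2^0 implicants → 000010(✓)  000110(✓)  001001(✓)  001011(✓)  001111(✓)  010110(✓)  011110(✓)  011111(✓)  100000(✓)  100101  101011(✓)  101100(✓)  101110(✓)  110000(✓)  110001(✓)  110111(✓)  111011(✓)  111100(✓)  111101(✓)  111111(✓)
size-2^1 implicants → -01011  -11111  0-0110  0-1111  000-10  001-11  0010-1  01-110  01111-  1-0000  1-1011  1-1100  1011-0  11-111  11000-  111-11  1111-1  11110-
Unchecked terms (primes): -01011, -11111, 0-0110, 0-1111, 000-10, 001-11, 0010-1, 01-110, 01111-, 1-0000, 1-1011, 1-1100, 100101, 1011-0, 11-111, 11000-, 111-11, 1111-1, 11110-
Minterm coverage:
  m2 ⊆ 000-10 [E]
  m6 ⊆ 0-0110,000-10
  m9 ⊆ 0010-1 [E]
  m11 ⊆ -01011,001-11,0010-1
  m15 ⊆ 0-1111,001-11
  m22 ⊆ 0-0110,01-110
  m30 ⊆ 01-110,01111-
  m31 ⊆ -11111,0-1111,01111-
  m37 ⊆ 100101 [E]
  m43 ⊆ -01011,1-1011
  m44 ⊆ 1-1100,1011-0
  m46 ⊆ 1011-0 [E]
  m48 ⊆ 1-0000,11000-
  m49 ⊆ 11000- [E]
  m55 ⊆ 11-111 [E]
  m60 ⊆ 1-1100,11110-
  m61 ⊆ 1111-1,11110-
E = {000-10, 0010-1, 100101, 1011-0, 11-111, 11000-}
Petrick residual → -01011, 0-1111, 01-110, 11110-
Cover = b'cd'ef + a'cdef + a'b'c'ef' + a'b'cd'f + a'bdef' + ab'c'de'f + ab'cdf' + abdef + abc'd'e' + abcde'  |cover|=10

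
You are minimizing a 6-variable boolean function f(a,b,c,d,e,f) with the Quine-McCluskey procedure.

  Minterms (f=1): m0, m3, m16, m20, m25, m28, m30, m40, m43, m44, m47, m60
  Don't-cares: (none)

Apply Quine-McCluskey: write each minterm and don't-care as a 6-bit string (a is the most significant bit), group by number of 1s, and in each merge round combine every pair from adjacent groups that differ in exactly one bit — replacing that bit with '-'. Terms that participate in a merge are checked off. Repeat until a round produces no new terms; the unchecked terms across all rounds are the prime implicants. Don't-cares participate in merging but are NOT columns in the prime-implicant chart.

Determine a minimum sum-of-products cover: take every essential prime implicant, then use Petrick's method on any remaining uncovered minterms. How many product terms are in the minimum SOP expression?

8

size-2^0 implicants → 000000(✓)  000011  010000(✓)  010100(✓)  011001  011100(✓)  011110(✓)  101000(✓)  101011(✓)  101100(✓)  101111(✓)  111100(✓)
size-2^1 implicants → -11100  0-0000  01-100  010-00  0111-0  1-1100  101-00  101-11
Unchecked terms (primes): -11100, 0-0000, 000011, 01-100, 010-00, 011001, 0111-0, 1-1100, 101-00, 101-11
Minterm coverage:
  m0 ⊆ 0-0000 [E]
  m3 ⊆ 000011 [E]
  m16 ⊆ 0-0000,010-00
  m20 ⊆ 01-100,010-00
  m25 ⊆ 011001 [E]
  m28 ⊆ -11100,01-100,0111-0
  m30 ⊆ 0111-0 [E]
  m40 ⊆ 101-00 [E]
  m43 ⊆ 101-11 [E]
  m44 ⊆ 1-1100,101-00
  m47 ⊆ 101-11 [E]
  m60 ⊆ -11100,1-1100
E = {0-0000, 000011, 011001, 0111-0, 101-00, 101-11}
Petrick residual → -11100, 01-100
Cover = bcde'f' + a'c'd'e'f' + a'b'c'd'ef + a'bde'f' + a'bcd'e'f + a'bcdf' + ab'ce'f' + ab'cef  |cover|=8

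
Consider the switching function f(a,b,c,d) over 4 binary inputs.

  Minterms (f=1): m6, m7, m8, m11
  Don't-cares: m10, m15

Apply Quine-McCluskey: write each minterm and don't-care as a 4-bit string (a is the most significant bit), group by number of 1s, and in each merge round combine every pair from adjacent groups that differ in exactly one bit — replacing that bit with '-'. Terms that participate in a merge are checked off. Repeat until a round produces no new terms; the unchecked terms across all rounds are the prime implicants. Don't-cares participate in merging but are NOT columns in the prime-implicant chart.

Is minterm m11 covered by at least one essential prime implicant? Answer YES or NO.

NO

Round 0: 0110✓ 0111✓ 1000✓ 1010✓ 1011✓ 1111✓
Round 1: -111 011- 1-11 10-0 101-
PIs = {-111, 011-, 1-11, 10-0, 101-}
Coverage chart:
  m6: 011- ←essential
  m7: -111,011-
  m8: 10-0 ←essential
  m11: 1-11,101-
Essential: 011-, 10-0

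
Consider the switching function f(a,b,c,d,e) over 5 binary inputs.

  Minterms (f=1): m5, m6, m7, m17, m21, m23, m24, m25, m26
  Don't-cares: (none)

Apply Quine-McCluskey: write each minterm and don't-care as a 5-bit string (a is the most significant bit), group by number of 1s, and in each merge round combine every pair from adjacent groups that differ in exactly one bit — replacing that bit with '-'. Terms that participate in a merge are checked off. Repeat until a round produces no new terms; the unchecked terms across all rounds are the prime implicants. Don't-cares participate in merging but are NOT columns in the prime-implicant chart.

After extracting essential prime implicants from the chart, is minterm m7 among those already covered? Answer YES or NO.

YES

size-2^0 implicants → 00101(✓)  00110(✓)  00111(✓)  10001(✓)  10101(✓)  10111(✓)  11000(✓)  11001(✓)  11010(✓)
size-2^1 implicants → -0101(✓)  -0111(✓)  001-1(✓)  0011-  1-001  10-01  101-1(✓)  110-0  1100-
size-2^2 implicants → -01-1
Unchecked terms (primes): -01-1, 0011-, 1-001, 10-01, 110-0, 1100-
Minterm coverage:
  m5 ⊆ -01-1 [E]
  m6 ⊆ 0011- [E]
  m7 ⊆ -01-1,0011-
  m17 ⊆ 1-001,10-01
  m21 ⊆ -01-1,10-01
  m23 ⊆ -01-1 [E]
  m24 ⊆ 110-0,1100-
  m25 ⊆ 1-001,1100-
  m26 ⊆ 110-0 [E]
E = {-01-1, 0011-, 110-0}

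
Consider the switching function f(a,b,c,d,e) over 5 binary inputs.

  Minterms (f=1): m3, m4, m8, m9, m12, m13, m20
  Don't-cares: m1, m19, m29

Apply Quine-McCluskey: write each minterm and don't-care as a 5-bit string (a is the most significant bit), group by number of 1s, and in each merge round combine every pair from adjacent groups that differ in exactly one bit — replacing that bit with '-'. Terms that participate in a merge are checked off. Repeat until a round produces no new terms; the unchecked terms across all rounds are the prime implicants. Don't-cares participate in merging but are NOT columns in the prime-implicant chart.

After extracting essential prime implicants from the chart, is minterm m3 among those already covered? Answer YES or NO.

NO

Round 0: 00001✓ 00011✓ 00100✓ 01000✓ 01001✓ 01100✓ 01101✓ 10011✓ 10100✓ 11101✓
Round 1: -0011 -0100 -1101 0-001 0-100 000-1 01-00✓ 01-01✓ 0100-✓ 0110-✓
Round 2: 01-0-
PIs = {-0011, -0100, -1101, 0-001, 0-100, 000-1, 01-0-}
Coverage chart:
  m3: -0011,000-1
  m4: -0100,0-100
  m8: 01-0- ←essential
  m9: 0-001,01-0-
  m12: 0-100,01-0-
  m13: -1101,01-0-
  m20: -0100 ←essential
Essential: -0100, 01-0-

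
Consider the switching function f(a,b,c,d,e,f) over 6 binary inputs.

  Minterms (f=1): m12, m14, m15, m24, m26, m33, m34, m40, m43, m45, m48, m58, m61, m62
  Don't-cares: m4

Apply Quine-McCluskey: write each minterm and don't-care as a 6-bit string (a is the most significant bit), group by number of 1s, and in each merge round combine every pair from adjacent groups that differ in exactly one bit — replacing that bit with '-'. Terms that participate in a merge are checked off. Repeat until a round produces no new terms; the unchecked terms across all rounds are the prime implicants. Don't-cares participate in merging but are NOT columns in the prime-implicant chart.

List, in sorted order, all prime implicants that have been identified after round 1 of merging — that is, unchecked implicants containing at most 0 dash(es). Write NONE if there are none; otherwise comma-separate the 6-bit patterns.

size-2^0 implicants → 000100(✓)  001100(✓)  001110(✓)  001111(✓)  011000(✓)  011010(✓)  100001  100010  101000  101011  101101(✓)  110000  111010(✓)  111101(✓)  111110(✓)
size-2^1 implicants → -11010  00-100  0011-0  00111-  0110-0  1-1101  111-10
Unchecked terms (primes): -11010, 00-100, 0011-0, 00111-, 0110-0, 1-1101, 100001, 100010, 101000, 101011, 110000, 111-10

100001, 100010, 101000, 101011, 110000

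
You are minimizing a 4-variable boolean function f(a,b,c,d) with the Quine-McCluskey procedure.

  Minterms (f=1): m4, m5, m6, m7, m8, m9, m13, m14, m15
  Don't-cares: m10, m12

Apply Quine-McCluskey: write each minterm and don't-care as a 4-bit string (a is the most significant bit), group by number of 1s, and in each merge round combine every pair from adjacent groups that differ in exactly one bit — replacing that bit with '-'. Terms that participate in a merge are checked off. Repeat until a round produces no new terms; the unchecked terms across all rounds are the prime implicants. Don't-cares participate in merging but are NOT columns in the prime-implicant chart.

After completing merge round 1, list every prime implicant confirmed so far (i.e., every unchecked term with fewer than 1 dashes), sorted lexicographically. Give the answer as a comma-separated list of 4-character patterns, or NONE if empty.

[col 0] 0100*, 0101*, 0110*, 0111*, 1000*, 1001*, 1010*, 1100*, 1101*, 1110*, 1111*
[col 1] -100*, -101*, -110*, -111*, 01-0*, 01-1*, 010-*, 011-*, 1-00*, 1-01*, 1-10*, 10-0*, 100-*, 11-0*, 11-1*, 110-*, 111-*
[col 2] -1-0*, -1-1*, -10-*, -11-*, 01--*, 1--0, 1-0-, 11--*
[col 3] -1--
Prime implicants: -1--, 1--0, 1-0-

NONE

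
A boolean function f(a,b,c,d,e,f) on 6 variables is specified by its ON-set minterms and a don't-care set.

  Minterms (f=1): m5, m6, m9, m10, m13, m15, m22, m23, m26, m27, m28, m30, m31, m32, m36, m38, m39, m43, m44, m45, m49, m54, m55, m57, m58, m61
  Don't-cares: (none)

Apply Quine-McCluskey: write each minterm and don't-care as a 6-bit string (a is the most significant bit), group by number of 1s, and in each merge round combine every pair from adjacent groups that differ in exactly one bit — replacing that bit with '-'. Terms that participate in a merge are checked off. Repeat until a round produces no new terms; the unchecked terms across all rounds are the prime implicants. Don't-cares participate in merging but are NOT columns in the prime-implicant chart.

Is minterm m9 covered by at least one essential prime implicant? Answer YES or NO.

YES

[col 0] 000101*, 000110*, 001001*, 001010*, 001101*, 001111*, 010110*, 010111*, 011010*, 011011*, 011100*, 011110*, 011111*, 100000*, 100100*, 100110*, 100111*, 101011, 101100*, 101101*, 110001*, 110110*, 110111*, 111001*, 111010*, 111101*
[col 1] -00110*, -01101, -10110*, -10111*, -11010, 0-0110*, 0-1010, 0-1111, 00-101, 001-01, 0011-1, 01-110*, 01-111*, 01011-*, 011-10*, 011-11*, 01101-*, 0111-0, 01111-*, 1-0110*, 1-0111*, 1-1101, 10-100, 100-00, 1001-0, 10011-*, 10110-, 11-001, 11011-*, 111-01
[col 2] --0110, -1011-, 01-11-, 011-1-, 1-011-
Prime implicants: --0110, -01101, -1011-, -11010, 0-1010, 0-1111, 00-101, 001-01, 0011-1, 01-11-, 011-1-, 0111-0, 1-011-, 1-1101, 10-100, 100-00, 1001-0, 101011, 10110-, 11-001, 111-01
PI chart (minterm → PIs covering it):
  5 | 00-101  (sole → essential)
  6 | --0110  (sole → essential)
  9 | 001-01  (sole → essential)
  10 | 0-1010  (sole → essential)
  13 | -01101,00-101,001-01,0011-1
  15 | 0-1111,0011-1
  22 | --0110,-1011-,01-11-
  23 | -1011-,01-11-
  26 | -11010,0-1010,011-1-
  27 | 011-1-  (sole → essential)
  28 | 0111-0  (sole → essential)
  30 | 01-11-,011-1-,0111-0
  31 | 0-1111,01-11-,011-1-
  32 | 100-00  (sole → essential)
  36 | 10-100,100-00,1001-0
  38 | --0110,1-011-,1001-0
  39 | 1-011-  (sole → essential)
  43 | 101011  (sole → essential)
  44 | 10-100,10110-
  45 | -01101,1-1101,10110-
  49 | 11-001  (sole → essential)
  54 | --0110,-1011-,1-011-
  55 | -1011-,1-011-
  57 | 11-001,111-01
  58 | -11010  (sole → essential)
  61 | 1-1101,111-01
Essential prime implicants: --0110, -11010, 0-1010, 00-101, 001-01, 011-1-, 0111-0, 1-011-, 100-00, 101011, 11-001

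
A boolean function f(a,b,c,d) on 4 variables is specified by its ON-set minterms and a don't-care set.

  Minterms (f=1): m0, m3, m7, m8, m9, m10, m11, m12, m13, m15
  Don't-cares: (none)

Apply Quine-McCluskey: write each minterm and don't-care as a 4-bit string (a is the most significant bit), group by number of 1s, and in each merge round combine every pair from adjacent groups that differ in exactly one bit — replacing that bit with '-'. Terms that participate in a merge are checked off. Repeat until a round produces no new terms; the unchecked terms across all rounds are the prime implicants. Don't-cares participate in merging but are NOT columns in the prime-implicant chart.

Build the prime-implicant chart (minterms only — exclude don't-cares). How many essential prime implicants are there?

Round 0: 0000✓ 0011✓ 0111✓ 1000✓ 1001✓ 1010✓ 1011✓ 1100✓ 1101✓ 1111✓
Round 1: -000 -011✓ -111✓ 0-11✓ 1-00✓ 1-01✓ 1-11✓ 10-0✓ 10-1✓ 100-✓ 101-✓ 11-1✓ 110-✓
Round 2: --11 1--1 1-0- 10--
PIs = {--11, -000, 1--1, 1-0-, 10--}
Coverage chart:
  m0: -000 ←essential
  m3: --11 ←essential
  m7: --11 ←essential
  m8: -000,1-0-,10--
  m9: 1--1,1-0-,10--
  m10: 10-- ←essential
  m11: --11,1--1,10--
  m12: 1-0- ←essential
  m13: 1--1,1-0-
  m15: --11,1--1
Essential: --11, -000, 1-0-, 10--

4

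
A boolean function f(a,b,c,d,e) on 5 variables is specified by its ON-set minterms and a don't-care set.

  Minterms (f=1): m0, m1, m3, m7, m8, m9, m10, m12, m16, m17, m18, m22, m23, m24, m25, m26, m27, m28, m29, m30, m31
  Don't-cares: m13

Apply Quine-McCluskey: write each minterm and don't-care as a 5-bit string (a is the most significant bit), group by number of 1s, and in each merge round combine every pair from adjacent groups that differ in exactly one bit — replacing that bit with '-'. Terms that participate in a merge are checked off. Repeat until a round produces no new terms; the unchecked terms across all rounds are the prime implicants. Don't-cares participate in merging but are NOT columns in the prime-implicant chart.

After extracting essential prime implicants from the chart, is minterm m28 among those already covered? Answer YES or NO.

YES

size-2^0 implicants → 00000(✓)  00001(✓)  00011(✓)  00111(✓)  01000(✓)  01001(✓)  01010(✓)  01100(✓)  01101(✓)  10000(✓)  10001(✓)  10010(✓)  10110(✓)  10111(✓)  11000(✓)  11001(✓)  11010(✓)  11011(✓)  11100(✓)  11101(✓)  11110(✓)  11111(✓)
size-2^1 implicants → -0000(✓)  -0001(✓)  -0111  -1000(✓)  -1001(✓)  -1010(✓)  -1100(✓)  -1101(✓)  0-000(✓)  0-001(✓)  00-11  000-1  0000-(✓)  01-00(✓)  01-01(✓)  010-0(✓)  0100-(✓)  0110-(✓)  1-000(✓)  1-001(✓)  1-010(✓)  1-110(✓)  1-111(✓)  10-10(✓)  100-0(✓)  1000-(✓)  1011-(✓)  11-00(✓)  11-01(✓)  11-10(✓)  11-11(✓)  110-0(✓)  110-1(✓)  1100-(✓)  1101-(✓)  111-0(✓)  111-1(✓)  1110-(✓)  1111-(✓)
size-2^2 implicants → --000(✓)  --001(✓)  -000-(✓)  -1-00(✓)  -1-01(✓)  -10-0  -100-(✓)  -110-(✓)  0-00-(✓)  01-0-(✓)  1--10  1-0-0  1-00-(✓)  1-11-  11--0(✓)  11--1(✓)  11-0-(✓)  11-1-(✓)  110--(✓)  111--(✓)
size-2^3 implicants → --00-  -1-0-  11---
Unchecked terms (primes): --00-, -0111, -1-0-, -10-0, 00-11, 000-1, 1--10, 1-0-0, 1-11-, 11---
Minterm coverage:
  m0 ⊆ --00- [E]
  m1 ⊆ --00-,000-1
  m3 ⊆ 00-11,000-1
  m7 ⊆ -0111,00-11
  m8 ⊆ --00-,-1-0-,-10-0
  m9 ⊆ --00-,-1-0-
  m10 ⊆ -10-0 [E]
  m12 ⊆ -1-0- [E]
  m16 ⊆ --00-,1-0-0
  m17 ⊆ --00- [E]
  m18 ⊆ 1--10,1-0-0
  m22 ⊆ 1--10,1-11-
  m23 ⊆ -0111,1-11-
  m24 ⊆ --00-,-1-0-,-10-0,1-0-0,11---
  m25 ⊆ --00-,-1-0-,11---
  m26 ⊆ -10-0,1--10,1-0-0,11---
  m27 ⊆ 11--- [E]
  m28 ⊆ -1-0-,11---
  m29 ⊆ -1-0-,11---
  m30 ⊆ 1--10,1-11-,11---
  m31 ⊆ 1-11-,11---
E = {--00-, -1-0-, -10-0, 11---}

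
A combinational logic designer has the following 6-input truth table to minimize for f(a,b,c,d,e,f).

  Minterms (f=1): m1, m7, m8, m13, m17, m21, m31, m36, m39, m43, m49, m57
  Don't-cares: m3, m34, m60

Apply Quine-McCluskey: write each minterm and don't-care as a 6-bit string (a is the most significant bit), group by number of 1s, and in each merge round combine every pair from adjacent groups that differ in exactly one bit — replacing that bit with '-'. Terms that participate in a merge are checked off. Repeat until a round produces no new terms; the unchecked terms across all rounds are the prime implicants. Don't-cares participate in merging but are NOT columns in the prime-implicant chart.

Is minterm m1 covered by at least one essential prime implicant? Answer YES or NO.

NO

Round 0: 000001✓ 000011✓ 000111✓ 001000 001101 010001✓ 010101✓ 011111 100010 100100 100111✓ 101011 110001✓ 111001✓ 111100
Round 1: -00111 -10001 0-0001 000-11 0000-1 010-01 11-001
PIs = {-00111, -10001, 0-0001, 000-11, 0000-1, 001000, 001101, 010-01, 011111, 100010, 100100, 101011, 11-001, 111100}
Coverage chart:
  m1: 0-0001,0000-1
  m7: -00111,000-11
  m8: 001000 ←essential
  m13: 001101 ←essential
  m17: -10001,0-0001,010-01
  m21: 010-01 ←essential
  m31: 011111 ←essential
  m36: 100100 ←essential
  m39: -00111 ←essential
  m43: 101011 ←essential
  m49: -10001,11-001
  m57: 11-001 ←essential
Essential: -00111, 001000, 001101, 010-01, 011111, 100100, 101011, 11-001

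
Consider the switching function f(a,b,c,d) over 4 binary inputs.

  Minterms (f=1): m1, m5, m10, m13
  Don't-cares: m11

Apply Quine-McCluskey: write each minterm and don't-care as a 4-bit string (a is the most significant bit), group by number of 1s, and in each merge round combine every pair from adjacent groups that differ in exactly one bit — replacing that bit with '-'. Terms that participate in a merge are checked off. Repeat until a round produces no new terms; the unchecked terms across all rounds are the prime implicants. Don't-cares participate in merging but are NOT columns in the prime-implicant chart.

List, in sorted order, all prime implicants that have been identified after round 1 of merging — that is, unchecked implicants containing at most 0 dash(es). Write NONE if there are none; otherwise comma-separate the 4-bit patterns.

size-2^0 implicants → 0001(✓)  0101(✓)  1010(✓)  1011(✓)  1101(✓)
size-2^1 implicants → -101  0-01  101-
Unchecked terms (primes): -101, 0-01, 101-

NONE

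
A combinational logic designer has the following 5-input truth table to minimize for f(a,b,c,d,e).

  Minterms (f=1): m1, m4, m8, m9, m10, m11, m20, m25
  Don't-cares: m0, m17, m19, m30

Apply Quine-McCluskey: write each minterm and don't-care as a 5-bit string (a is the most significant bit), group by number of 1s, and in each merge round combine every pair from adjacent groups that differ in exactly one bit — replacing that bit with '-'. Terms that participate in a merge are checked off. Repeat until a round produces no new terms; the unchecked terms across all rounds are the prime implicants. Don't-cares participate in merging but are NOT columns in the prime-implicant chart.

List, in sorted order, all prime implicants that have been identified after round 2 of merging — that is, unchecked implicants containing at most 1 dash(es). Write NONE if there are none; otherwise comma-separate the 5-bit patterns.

size-2^0 implicants → 00000(✓)  00001(✓)  00100(✓)  01000(✓)  01001(✓)  01010(✓)  01011(✓)  10001(✓)  10011(✓)  10100(✓)  11001(✓)  11110
size-2^1 implicants → -0001(✓)  -0100  -1001(✓)  0-000(✓)  0-001(✓)  00-00  0000-(✓)  010-0(✓)  010-1(✓)  0100-(✓)  0101-(✓)  1-001(✓)  100-1
size-2^2 implicants → --001  0-00-  010--
Unchecked terms (primes): --001, -0100, 0-00-, 00-00, 010--, 100-1, 11110

-0100, 00-00, 100-1, 11110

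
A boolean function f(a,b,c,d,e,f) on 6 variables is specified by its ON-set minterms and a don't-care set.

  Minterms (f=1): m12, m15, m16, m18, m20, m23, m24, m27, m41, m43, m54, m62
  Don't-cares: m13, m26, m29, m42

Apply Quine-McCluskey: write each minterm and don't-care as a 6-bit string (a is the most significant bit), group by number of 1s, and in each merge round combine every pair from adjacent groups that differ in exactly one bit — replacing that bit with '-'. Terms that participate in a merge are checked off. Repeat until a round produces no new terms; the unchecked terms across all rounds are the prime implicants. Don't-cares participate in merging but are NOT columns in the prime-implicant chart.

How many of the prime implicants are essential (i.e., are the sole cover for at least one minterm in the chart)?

size-2^0 implicants → 001100(✓)  001101(✓)  001111(✓)  010000(✓)  010010(✓)  010100(✓)  010111  011000(✓)  011010(✓)  011011(✓)  011101(✓)  101001(✓)  101010(✓)  101011(✓)  110110(✓)  111110(✓)
size-2^1 implicants → 0-1101  0011-1  00110-  01-000(✓)  01-010(✓)  010-00  0100-0(✓)  0110-0(✓)  01101-  1010-1  10101-  11-110
size-2^2 implicants → 01-0-0
Unchecked terms (primes): 0-1101, 0011-1, 00110-, 01-0-0, 010-00, 010111, 01101-, 1010-1, 10101-, 11-110
Minterm coverage:
  m12 ⊆ 00110- [E]
  m15 ⊆ 0011-1 [E]
  m16 ⊆ 01-0-0,010-00
  m18 ⊆ 01-0-0 [E]
  m20 ⊆ 010-00 [E]
  m23 ⊆ 010111 [E]
  m24 ⊆ 01-0-0 [E]
  m27 ⊆ 01101- [E]
  m41 ⊆ 1010-1 [E]
  m43 ⊆ 1010-1,10101-
  m54 ⊆ 11-110 [E]
  m62 ⊆ 11-110 [E]
E = {0011-1, 00110-, 01-0-0, 010-00, 010111, 01101-, 1010-1, 11-110}

8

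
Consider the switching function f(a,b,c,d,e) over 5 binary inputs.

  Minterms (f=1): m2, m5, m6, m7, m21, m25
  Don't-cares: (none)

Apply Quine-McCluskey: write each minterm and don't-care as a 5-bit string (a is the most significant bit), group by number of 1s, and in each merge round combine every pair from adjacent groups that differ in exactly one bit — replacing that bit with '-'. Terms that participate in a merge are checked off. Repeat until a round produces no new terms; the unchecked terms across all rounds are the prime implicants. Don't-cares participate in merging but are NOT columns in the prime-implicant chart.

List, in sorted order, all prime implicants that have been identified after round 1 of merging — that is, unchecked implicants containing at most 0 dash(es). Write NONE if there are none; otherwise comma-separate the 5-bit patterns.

11001

Round 0: 00010✓ 00101✓ 00110✓ 00111✓ 10101✓ 11001
Round 1: -0101 00-10 001-1 0011-
PIs = {-0101, 00-10, 001-1, 0011-, 11001}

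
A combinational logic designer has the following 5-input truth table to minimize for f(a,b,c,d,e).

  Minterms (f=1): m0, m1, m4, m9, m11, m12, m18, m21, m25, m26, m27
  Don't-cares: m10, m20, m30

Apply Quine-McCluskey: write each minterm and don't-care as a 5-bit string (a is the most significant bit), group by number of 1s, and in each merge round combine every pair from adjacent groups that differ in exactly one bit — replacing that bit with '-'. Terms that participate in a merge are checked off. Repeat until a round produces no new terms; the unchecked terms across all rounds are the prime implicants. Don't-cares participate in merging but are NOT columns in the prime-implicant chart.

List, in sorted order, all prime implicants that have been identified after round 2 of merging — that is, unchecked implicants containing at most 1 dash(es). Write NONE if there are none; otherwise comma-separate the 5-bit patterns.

-0100, 0-001, 0-100, 00-00, 0000-, 1-010, 1010-, 11-10

[col 0] 00000*, 00001*, 00100*, 01001*, 01010*, 01011*, 01100*, 10010*, 10100*, 10101*, 11001*, 11010*, 11011*, 11110*
[col 1] -0100, -1001*, -1010*, -1011*, 0-001, 0-100, 00-00, 0000-, 010-1*, 0101-*, 1-010, 1010-, 11-10, 110-1*, 1101-*
[col 2] -10-1, -101-
Prime implicants: -0100, -10-1, -101-, 0-001, 0-100, 00-00, 0000-, 1-010, 1010-, 11-10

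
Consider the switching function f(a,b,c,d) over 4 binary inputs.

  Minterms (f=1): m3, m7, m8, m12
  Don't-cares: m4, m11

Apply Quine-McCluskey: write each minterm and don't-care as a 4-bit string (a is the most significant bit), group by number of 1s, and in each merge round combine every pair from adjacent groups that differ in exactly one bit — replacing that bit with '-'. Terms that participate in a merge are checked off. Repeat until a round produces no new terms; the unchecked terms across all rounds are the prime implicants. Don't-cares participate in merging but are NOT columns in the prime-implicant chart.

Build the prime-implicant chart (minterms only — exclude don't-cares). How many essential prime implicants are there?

2

Round 0: 0011✓ 0100✓ 0111✓ 1000✓ 1011✓ 1100✓
Round 1: -011 -100 0-11 1-00
PIs = {-011, -100, 0-11, 1-00}
Coverage chart:
  m3: -011,0-11
  m7: 0-11 ←essential
  m8: 1-00 ←essential
  m12: -100,1-00
Essential: 0-11, 1-00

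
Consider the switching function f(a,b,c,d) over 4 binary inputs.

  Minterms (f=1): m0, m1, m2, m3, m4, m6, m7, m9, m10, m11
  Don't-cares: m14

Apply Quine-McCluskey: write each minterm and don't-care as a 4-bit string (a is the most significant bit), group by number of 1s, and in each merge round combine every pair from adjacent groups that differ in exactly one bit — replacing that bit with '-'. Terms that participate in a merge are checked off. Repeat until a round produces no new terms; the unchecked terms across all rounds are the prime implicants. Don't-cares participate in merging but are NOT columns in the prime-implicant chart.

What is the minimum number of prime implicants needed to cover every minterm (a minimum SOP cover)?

Round 0: 0000✓ 0001✓ 0010✓ 0011✓ 0100✓ 0110✓ 0111✓ 1001✓ 1010✓ 1011✓ 1110✓
Round 1: -001✓ -010✓ -011✓ -110✓ 0-00✓ 0-10✓ 0-11✓ 00-0✓ 00-1✓ 000-✓ 001-✓ 01-0✓ 011-✓ 1-10✓ 10-1✓ 101-✓
Round 2: --10 -0-1 -01- 0--0 0-1- 00--
PIs = {--10, -0-1, -01-, 0--0, 0-1-, 00--}
Coverage chart:
  m0: 0--0,00--
  m1: -0-1,00--
  m2: --10,-01-,0--0,0-1-,00--
  m3: -0-1,-01-,0-1-,00--
  m4: 0--0 ←essential
  m6: --10,0--0,0-1-
  m7: 0-1- ←essential
  m9: -0-1 ←essential
  m10: --10,-01-
  m11: -0-1,-01-
Essential: -0-1, 0--0, 0-1-
Petrick residual → --10
Min cover (4 terms): cd' + b'd + a'd' + a'c

4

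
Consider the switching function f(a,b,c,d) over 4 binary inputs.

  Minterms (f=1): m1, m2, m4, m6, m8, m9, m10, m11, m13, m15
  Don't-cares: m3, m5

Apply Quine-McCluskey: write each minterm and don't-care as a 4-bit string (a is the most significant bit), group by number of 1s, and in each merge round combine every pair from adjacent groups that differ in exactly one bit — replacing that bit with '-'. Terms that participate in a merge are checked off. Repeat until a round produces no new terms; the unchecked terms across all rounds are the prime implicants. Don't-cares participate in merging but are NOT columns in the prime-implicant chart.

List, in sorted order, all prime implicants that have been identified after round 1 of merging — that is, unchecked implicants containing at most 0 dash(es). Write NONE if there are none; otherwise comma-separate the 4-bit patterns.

NONE

Round 0: 0001✓ 0010✓ 0011✓ 0100✓ 0101✓ 0110✓ 1000✓ 1001✓ 1010✓ 1011✓ 1101✓ 1111✓
Round 1: -001✓ -010✓ -011✓ -101✓ 0-01✓ 0-10 00-1✓ 001-✓ 01-0 010- 1-01✓ 1-11✓ 10-0✓ 10-1✓ 100-✓ 101-✓ 11-1✓
Round 2: --01 -0-1 -01- 1--1 10--
PIs = {--01, -0-1, -01-, 0-10, 01-0, 010-, 1--1, 10--}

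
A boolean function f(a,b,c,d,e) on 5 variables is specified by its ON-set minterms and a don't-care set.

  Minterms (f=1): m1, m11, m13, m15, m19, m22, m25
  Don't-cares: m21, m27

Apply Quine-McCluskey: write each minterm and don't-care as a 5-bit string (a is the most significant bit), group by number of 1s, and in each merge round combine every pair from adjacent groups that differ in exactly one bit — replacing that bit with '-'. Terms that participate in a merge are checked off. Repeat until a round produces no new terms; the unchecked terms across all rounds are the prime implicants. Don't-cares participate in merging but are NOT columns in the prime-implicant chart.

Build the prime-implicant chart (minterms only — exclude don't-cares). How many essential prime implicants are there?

5

[col 0] 00001, 01011*, 01101*, 01111*, 10011*, 10101, 10110, 11001*, 11011*
[col 1] -1011, 01-11, 011-1, 1-011, 110-1
Prime implicants: -1011, 00001, 01-11, 011-1, 1-011, 10101, 10110, 110-1
PI chart (minterm → PIs covering it):
  1 | 00001  (sole → essential)
  11 | -1011,01-11
  13 | 011-1  (sole → essential)
  15 | 01-11,011-1
  19 | 1-011  (sole → essential)
  22 | 10110  (sole → essential)
  25 | 110-1  (sole → essential)
Essential prime implicants: 00001, 011-1, 1-011, 10110, 110-1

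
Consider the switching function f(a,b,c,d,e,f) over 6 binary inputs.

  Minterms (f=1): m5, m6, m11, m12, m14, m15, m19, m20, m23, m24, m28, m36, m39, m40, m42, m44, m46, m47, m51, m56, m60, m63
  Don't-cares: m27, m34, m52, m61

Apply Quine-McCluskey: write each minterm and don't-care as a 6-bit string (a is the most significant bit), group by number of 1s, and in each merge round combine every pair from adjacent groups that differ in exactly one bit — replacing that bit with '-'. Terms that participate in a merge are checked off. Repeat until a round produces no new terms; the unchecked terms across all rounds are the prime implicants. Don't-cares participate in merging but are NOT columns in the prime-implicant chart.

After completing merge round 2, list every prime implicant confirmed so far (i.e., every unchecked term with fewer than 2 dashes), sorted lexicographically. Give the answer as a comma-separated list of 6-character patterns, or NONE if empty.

Round 0: 000101 000110✓ 001011✓ 001100✓ 001110✓ 001111✓ 010011✓ 010100✓ 010111✓ 011000✓ 011011✓ 011100✓ 100010✓ 100100✓ 100111✓ 101000✓ 101010✓ 101100✓ 101110✓ 101111✓ 110011✓ 110100✓ 111000✓ 111100✓ 111101✓ 111111✓
Round 1: -01100✓ -01110✓ -01111✓ -10011 -10100✓ -11000✓ -11100✓ 0-1011 0-1100✓ 00-110 001-11 0011-0✓ 00111-✓ 01-011 01-100✓ 010-11 011-00✓ 1-0100✓ 1-1000✓ 1-1100✓ 1-1111 10-010 10-100✓ 10-111 101-00✓ 101-10✓ 1010-0✓ 1011-0✓ 10111-✓ 11-100✓ 111-00✓ 1111-1 11110-
Round 2: --1100 -011-0 -0111- -1-100 -11-00 1--100 1-1-00 101--0
PIs = {--1100, -011-0, -0111-, -1-100, -10011, -11-00, 0-1011, 00-110, 000101, 001-11, 01-011, 010-11, 1--100, 1-1-00, 1-1111, 10-010, 10-111, 101--0, 1111-1, 11110-}

-10011, 0-1011, 00-110, 000101, 001-11, 01-011, 010-11, 1-1111, 10-010, 10-111, 1111-1, 11110-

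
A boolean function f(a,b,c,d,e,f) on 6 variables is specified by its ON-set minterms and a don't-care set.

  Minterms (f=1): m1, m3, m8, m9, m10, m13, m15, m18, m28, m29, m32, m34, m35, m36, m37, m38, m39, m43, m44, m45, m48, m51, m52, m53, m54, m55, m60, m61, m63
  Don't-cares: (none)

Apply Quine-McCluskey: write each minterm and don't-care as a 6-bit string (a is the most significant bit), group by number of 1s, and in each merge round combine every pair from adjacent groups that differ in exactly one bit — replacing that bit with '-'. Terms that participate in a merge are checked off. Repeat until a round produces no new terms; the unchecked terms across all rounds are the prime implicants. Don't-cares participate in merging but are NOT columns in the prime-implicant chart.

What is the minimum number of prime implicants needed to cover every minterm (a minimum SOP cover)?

[col 0] 000001*, 000011*, 001000*, 001001*, 001010*, 001101*, 001111*, 010010, 011100*, 011101*, 100000*, 100010*, 100011*, 100100*, 100101*, 100110*, 100111*, 101011*, 101100*, 101101*, 110000*, 110011*, 110100*, 110101*, 110110*, 110111*, 111100*, 111101*, 111111*
[col 1] -00011, -01101*, -11100*, -11101*, 0-1101*, 00-001, 0000-1, 001-01, 0010-0, 00100-, 0011-1, 01110-*, 1-0000*, 1-0011*, 1-0100*, 1-0101*, 1-0110*, 1-0111*, 1-1100*, 1-1101*, 10-011, 10-100*, 10-101*, 100-00*, 100-10*, 100-11*, 1000-0*, 10001-*, 1001-0*, 1001-1*, 10010-*, 10011-*, 10110-*, 11-100*, 11-101*, 11-111*, 110-00*, 110-11*, 1101-0*, 1101-1*, 11010-*, 11011-*, 1111-1*, 11110-*
[col 2] --1101, -1110-, 1--100*, 1--101*, 1-0-00, 1-0-11, 1-01-0*, 1-01-1*, 1-010-*, 1-011-*, 1-110-*, 10-10-*, 100--0, 100-1-, 1001--*, 11-1-1, 11-10-*, 1101--*
[col 3] 1--10-, 1-01--
Prime implicants: --1101, -00011, -1110-, 00-001, 0000-1, 001-01, 0010-0, 00100-, 0011-1, 010010, 1--10-, 1-0-00, 1-0-11, 1-01--, 10-011, 100--0, 100-1-, 11-1-1
PI chart (minterm → PIs covering it):
  1 | 00-001,0000-1
  3 | -00011,0000-1
  8 | 0010-0,00100-
  9 | 00-001,001-01,00100-
  10 | 0010-0  (sole → essential)
  13 | --1101,001-01,0011-1
  15 | 0011-1  (sole → essential)
  18 | 010010  (sole → essential)
  28 | -1110-  (sole → essential)
  29 | --1101,-1110-
  32 | 1-0-00,100--0
  34 | 100--0,100-1-
  35 | -00011,1-0-11,10-011,100-1-
  36 | 1--10-,1-0-00,1-01--,100--0
  37 | 1--10-,1-01--
  38 | 1-01--,100--0,100-1-
  39 | 1-0-11,1-01--,100-1-
  43 | 10-011  (sole → essential)
  44 | 1--10-  (sole → essential)
  45 | --1101,1--10-
  48 | 1-0-00  (sole → essential)
  51 | 1-0-11  (sole → essential)
  52 | 1--10-,1-0-00,1-01--
  53 | 1--10-,1-01--,11-1-1
  54 | 1-01--  (sole → essential)
  55 | 1-0-11,1-01--,11-1-1
  60 | -1110-,1--10-
  61 | --1101,-1110-,1--10-,11-1-1
  63 | 11-1-1  (sole → essential)
Essential prime implicants: -1110-, 0010-0, 0011-1, 010010, 1--10-, 1-0-00, 1-0-11, 1-01--, 10-011, 11-1-1
Petrick residual → -00011, 00-001, 100--0
Minimum SOP uses 13 PIs: b'c'd'ef + bcde' + a'b'd'e'f + a'b'cd'f' + a'b'cdf + a'bc'd'ef' + ade' + ac'e'f' + ac'ef + ac'd + ab'd'ef + ab'c'f' + abdf

13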